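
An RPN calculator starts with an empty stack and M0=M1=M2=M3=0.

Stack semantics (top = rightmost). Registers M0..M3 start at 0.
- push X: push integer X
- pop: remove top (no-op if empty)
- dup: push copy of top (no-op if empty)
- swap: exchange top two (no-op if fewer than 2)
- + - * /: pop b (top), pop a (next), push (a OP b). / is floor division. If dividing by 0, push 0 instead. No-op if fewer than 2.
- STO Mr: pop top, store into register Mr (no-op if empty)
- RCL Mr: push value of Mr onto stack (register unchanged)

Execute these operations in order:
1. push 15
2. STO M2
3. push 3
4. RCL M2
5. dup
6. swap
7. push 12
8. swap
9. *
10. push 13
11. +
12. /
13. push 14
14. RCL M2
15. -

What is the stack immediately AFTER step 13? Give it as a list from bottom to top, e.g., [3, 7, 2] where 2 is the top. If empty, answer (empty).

After op 1 (push 15): stack=[15] mem=[0,0,0,0]
After op 2 (STO M2): stack=[empty] mem=[0,0,15,0]
After op 3 (push 3): stack=[3] mem=[0,0,15,0]
After op 4 (RCL M2): stack=[3,15] mem=[0,0,15,0]
After op 5 (dup): stack=[3,15,15] mem=[0,0,15,0]
After op 6 (swap): stack=[3,15,15] mem=[0,0,15,0]
After op 7 (push 12): stack=[3,15,15,12] mem=[0,0,15,0]
After op 8 (swap): stack=[3,15,12,15] mem=[0,0,15,0]
After op 9 (*): stack=[3,15,180] mem=[0,0,15,0]
After op 10 (push 13): stack=[3,15,180,13] mem=[0,0,15,0]
After op 11 (+): stack=[3,15,193] mem=[0,0,15,0]
After op 12 (/): stack=[3,0] mem=[0,0,15,0]
After op 13 (push 14): stack=[3,0,14] mem=[0,0,15,0]

[3, 0, 14]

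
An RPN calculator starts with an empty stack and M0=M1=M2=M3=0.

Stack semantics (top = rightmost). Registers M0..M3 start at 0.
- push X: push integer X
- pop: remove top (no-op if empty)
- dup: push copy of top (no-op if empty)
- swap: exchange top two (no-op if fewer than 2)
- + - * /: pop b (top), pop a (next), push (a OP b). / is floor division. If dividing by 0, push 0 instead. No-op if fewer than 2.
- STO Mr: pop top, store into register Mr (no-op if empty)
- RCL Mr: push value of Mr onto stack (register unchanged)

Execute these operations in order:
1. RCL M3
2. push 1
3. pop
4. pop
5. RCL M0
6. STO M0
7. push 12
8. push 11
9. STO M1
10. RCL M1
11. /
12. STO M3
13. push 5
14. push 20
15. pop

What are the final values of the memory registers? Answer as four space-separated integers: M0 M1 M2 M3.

Answer: 0 11 0 1

Derivation:
After op 1 (RCL M3): stack=[0] mem=[0,0,0,0]
After op 2 (push 1): stack=[0,1] mem=[0,0,0,0]
After op 3 (pop): stack=[0] mem=[0,0,0,0]
After op 4 (pop): stack=[empty] mem=[0,0,0,0]
After op 5 (RCL M0): stack=[0] mem=[0,0,0,0]
After op 6 (STO M0): stack=[empty] mem=[0,0,0,0]
After op 7 (push 12): stack=[12] mem=[0,0,0,0]
After op 8 (push 11): stack=[12,11] mem=[0,0,0,0]
After op 9 (STO M1): stack=[12] mem=[0,11,0,0]
After op 10 (RCL M1): stack=[12,11] mem=[0,11,0,0]
After op 11 (/): stack=[1] mem=[0,11,0,0]
After op 12 (STO M3): stack=[empty] mem=[0,11,0,1]
After op 13 (push 5): stack=[5] mem=[0,11,0,1]
After op 14 (push 20): stack=[5,20] mem=[0,11,0,1]
After op 15 (pop): stack=[5] mem=[0,11,0,1]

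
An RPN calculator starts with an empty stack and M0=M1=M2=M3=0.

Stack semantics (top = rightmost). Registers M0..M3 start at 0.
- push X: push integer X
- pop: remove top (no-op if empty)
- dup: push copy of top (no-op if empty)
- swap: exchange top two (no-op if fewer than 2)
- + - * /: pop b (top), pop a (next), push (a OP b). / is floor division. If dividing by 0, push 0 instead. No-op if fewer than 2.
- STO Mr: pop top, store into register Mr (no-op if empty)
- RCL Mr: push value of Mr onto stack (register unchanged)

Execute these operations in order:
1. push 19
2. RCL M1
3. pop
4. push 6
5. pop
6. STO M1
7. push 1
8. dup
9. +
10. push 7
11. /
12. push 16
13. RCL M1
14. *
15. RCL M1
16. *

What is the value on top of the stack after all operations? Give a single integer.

Answer: 5776

Derivation:
After op 1 (push 19): stack=[19] mem=[0,0,0,0]
After op 2 (RCL M1): stack=[19,0] mem=[0,0,0,0]
After op 3 (pop): stack=[19] mem=[0,0,0,0]
After op 4 (push 6): stack=[19,6] mem=[0,0,0,0]
After op 5 (pop): stack=[19] mem=[0,0,0,0]
After op 6 (STO M1): stack=[empty] mem=[0,19,0,0]
After op 7 (push 1): stack=[1] mem=[0,19,0,0]
After op 8 (dup): stack=[1,1] mem=[0,19,0,0]
After op 9 (+): stack=[2] mem=[0,19,0,0]
After op 10 (push 7): stack=[2,7] mem=[0,19,0,0]
After op 11 (/): stack=[0] mem=[0,19,0,0]
After op 12 (push 16): stack=[0,16] mem=[0,19,0,0]
After op 13 (RCL M1): stack=[0,16,19] mem=[0,19,0,0]
After op 14 (*): stack=[0,304] mem=[0,19,0,0]
After op 15 (RCL M1): stack=[0,304,19] mem=[0,19,0,0]
After op 16 (*): stack=[0,5776] mem=[0,19,0,0]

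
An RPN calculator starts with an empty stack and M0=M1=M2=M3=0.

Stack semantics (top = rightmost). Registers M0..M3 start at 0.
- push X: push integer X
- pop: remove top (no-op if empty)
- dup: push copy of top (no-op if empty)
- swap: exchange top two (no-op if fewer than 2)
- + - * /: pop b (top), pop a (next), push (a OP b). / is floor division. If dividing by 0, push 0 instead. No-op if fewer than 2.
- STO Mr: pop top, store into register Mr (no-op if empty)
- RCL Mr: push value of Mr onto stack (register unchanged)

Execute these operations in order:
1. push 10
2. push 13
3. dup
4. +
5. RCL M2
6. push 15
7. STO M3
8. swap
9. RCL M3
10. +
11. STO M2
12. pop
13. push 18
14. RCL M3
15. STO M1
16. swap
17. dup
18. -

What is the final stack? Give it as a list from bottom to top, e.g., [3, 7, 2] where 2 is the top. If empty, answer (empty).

Answer: [18, 0]

Derivation:
After op 1 (push 10): stack=[10] mem=[0,0,0,0]
After op 2 (push 13): stack=[10,13] mem=[0,0,0,0]
After op 3 (dup): stack=[10,13,13] mem=[0,0,0,0]
After op 4 (+): stack=[10,26] mem=[0,0,0,0]
After op 5 (RCL M2): stack=[10,26,0] mem=[0,0,0,0]
After op 6 (push 15): stack=[10,26,0,15] mem=[0,0,0,0]
After op 7 (STO M3): stack=[10,26,0] mem=[0,0,0,15]
After op 8 (swap): stack=[10,0,26] mem=[0,0,0,15]
After op 9 (RCL M3): stack=[10,0,26,15] mem=[0,0,0,15]
After op 10 (+): stack=[10,0,41] mem=[0,0,0,15]
After op 11 (STO M2): stack=[10,0] mem=[0,0,41,15]
After op 12 (pop): stack=[10] mem=[0,0,41,15]
After op 13 (push 18): stack=[10,18] mem=[0,0,41,15]
After op 14 (RCL M3): stack=[10,18,15] mem=[0,0,41,15]
After op 15 (STO M1): stack=[10,18] mem=[0,15,41,15]
After op 16 (swap): stack=[18,10] mem=[0,15,41,15]
After op 17 (dup): stack=[18,10,10] mem=[0,15,41,15]
After op 18 (-): stack=[18,0] mem=[0,15,41,15]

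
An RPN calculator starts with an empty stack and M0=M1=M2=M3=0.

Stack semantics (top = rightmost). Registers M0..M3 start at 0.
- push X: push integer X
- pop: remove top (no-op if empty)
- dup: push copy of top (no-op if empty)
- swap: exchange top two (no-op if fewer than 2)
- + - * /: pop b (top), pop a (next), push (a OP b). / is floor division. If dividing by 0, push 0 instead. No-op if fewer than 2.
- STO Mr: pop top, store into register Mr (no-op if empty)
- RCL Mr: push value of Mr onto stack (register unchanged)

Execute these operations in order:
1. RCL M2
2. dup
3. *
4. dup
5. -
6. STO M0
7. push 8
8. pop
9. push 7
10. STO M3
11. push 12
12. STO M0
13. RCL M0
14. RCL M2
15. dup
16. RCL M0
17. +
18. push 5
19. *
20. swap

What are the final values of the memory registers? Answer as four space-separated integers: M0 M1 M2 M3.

After op 1 (RCL M2): stack=[0] mem=[0,0,0,0]
After op 2 (dup): stack=[0,0] mem=[0,0,0,0]
After op 3 (*): stack=[0] mem=[0,0,0,0]
After op 4 (dup): stack=[0,0] mem=[0,0,0,0]
After op 5 (-): stack=[0] mem=[0,0,0,0]
After op 6 (STO M0): stack=[empty] mem=[0,0,0,0]
After op 7 (push 8): stack=[8] mem=[0,0,0,0]
After op 8 (pop): stack=[empty] mem=[0,0,0,0]
After op 9 (push 7): stack=[7] mem=[0,0,0,0]
After op 10 (STO M3): stack=[empty] mem=[0,0,0,7]
After op 11 (push 12): stack=[12] mem=[0,0,0,7]
After op 12 (STO M0): stack=[empty] mem=[12,0,0,7]
After op 13 (RCL M0): stack=[12] mem=[12,0,0,7]
After op 14 (RCL M2): stack=[12,0] mem=[12,0,0,7]
After op 15 (dup): stack=[12,0,0] mem=[12,0,0,7]
After op 16 (RCL M0): stack=[12,0,0,12] mem=[12,0,0,7]
After op 17 (+): stack=[12,0,12] mem=[12,0,0,7]
After op 18 (push 5): stack=[12,0,12,5] mem=[12,0,0,7]
After op 19 (*): stack=[12,0,60] mem=[12,0,0,7]
After op 20 (swap): stack=[12,60,0] mem=[12,0,0,7]

Answer: 12 0 0 7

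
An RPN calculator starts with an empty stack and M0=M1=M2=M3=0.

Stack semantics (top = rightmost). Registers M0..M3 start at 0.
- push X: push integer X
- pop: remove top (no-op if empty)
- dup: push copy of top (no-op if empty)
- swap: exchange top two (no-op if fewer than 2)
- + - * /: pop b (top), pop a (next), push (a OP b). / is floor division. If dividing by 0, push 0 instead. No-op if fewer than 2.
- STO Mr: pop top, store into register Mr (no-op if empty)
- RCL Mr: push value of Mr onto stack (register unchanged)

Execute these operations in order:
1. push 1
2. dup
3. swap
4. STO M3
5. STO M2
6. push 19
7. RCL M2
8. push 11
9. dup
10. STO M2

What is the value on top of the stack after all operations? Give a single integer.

After op 1 (push 1): stack=[1] mem=[0,0,0,0]
After op 2 (dup): stack=[1,1] mem=[0,0,0,0]
After op 3 (swap): stack=[1,1] mem=[0,0,0,0]
After op 4 (STO M3): stack=[1] mem=[0,0,0,1]
After op 5 (STO M2): stack=[empty] mem=[0,0,1,1]
After op 6 (push 19): stack=[19] mem=[0,0,1,1]
After op 7 (RCL M2): stack=[19,1] mem=[0,0,1,1]
After op 8 (push 11): stack=[19,1,11] mem=[0,0,1,1]
After op 9 (dup): stack=[19,1,11,11] mem=[0,0,1,1]
After op 10 (STO M2): stack=[19,1,11] mem=[0,0,11,1]

Answer: 11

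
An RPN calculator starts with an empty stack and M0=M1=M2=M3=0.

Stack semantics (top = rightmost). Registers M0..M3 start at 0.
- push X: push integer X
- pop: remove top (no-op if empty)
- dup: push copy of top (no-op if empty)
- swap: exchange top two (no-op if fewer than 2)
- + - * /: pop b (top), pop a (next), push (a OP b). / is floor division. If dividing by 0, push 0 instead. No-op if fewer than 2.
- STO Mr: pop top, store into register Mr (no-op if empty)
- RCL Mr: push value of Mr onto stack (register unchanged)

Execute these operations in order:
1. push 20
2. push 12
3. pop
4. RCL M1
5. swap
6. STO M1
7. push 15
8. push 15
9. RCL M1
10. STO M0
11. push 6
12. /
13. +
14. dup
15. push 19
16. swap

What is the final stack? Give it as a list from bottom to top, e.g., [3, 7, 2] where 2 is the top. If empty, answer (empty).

After op 1 (push 20): stack=[20] mem=[0,0,0,0]
After op 2 (push 12): stack=[20,12] mem=[0,0,0,0]
After op 3 (pop): stack=[20] mem=[0,0,0,0]
After op 4 (RCL M1): stack=[20,0] mem=[0,0,0,0]
After op 5 (swap): stack=[0,20] mem=[0,0,0,0]
After op 6 (STO M1): stack=[0] mem=[0,20,0,0]
After op 7 (push 15): stack=[0,15] mem=[0,20,0,0]
After op 8 (push 15): stack=[0,15,15] mem=[0,20,0,0]
After op 9 (RCL M1): stack=[0,15,15,20] mem=[0,20,0,0]
After op 10 (STO M0): stack=[0,15,15] mem=[20,20,0,0]
After op 11 (push 6): stack=[0,15,15,6] mem=[20,20,0,0]
After op 12 (/): stack=[0,15,2] mem=[20,20,0,0]
After op 13 (+): stack=[0,17] mem=[20,20,0,0]
After op 14 (dup): stack=[0,17,17] mem=[20,20,0,0]
After op 15 (push 19): stack=[0,17,17,19] mem=[20,20,0,0]
After op 16 (swap): stack=[0,17,19,17] mem=[20,20,0,0]

Answer: [0, 17, 19, 17]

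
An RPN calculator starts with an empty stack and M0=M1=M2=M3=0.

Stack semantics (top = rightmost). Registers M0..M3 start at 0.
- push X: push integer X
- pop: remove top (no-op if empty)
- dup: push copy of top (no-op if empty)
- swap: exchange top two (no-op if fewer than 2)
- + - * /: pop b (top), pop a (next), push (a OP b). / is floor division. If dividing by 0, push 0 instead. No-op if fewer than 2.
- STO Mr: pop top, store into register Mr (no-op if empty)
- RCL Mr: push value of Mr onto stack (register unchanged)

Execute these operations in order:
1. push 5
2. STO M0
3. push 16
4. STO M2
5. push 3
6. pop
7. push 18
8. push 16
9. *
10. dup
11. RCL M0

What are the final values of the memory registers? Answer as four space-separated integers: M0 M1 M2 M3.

Answer: 5 0 16 0

Derivation:
After op 1 (push 5): stack=[5] mem=[0,0,0,0]
After op 2 (STO M0): stack=[empty] mem=[5,0,0,0]
After op 3 (push 16): stack=[16] mem=[5,0,0,0]
After op 4 (STO M2): stack=[empty] mem=[5,0,16,0]
After op 5 (push 3): stack=[3] mem=[5,0,16,0]
After op 6 (pop): stack=[empty] mem=[5,0,16,0]
After op 7 (push 18): stack=[18] mem=[5,0,16,0]
After op 8 (push 16): stack=[18,16] mem=[5,0,16,0]
After op 9 (*): stack=[288] mem=[5,0,16,0]
After op 10 (dup): stack=[288,288] mem=[5,0,16,0]
After op 11 (RCL M0): stack=[288,288,5] mem=[5,0,16,0]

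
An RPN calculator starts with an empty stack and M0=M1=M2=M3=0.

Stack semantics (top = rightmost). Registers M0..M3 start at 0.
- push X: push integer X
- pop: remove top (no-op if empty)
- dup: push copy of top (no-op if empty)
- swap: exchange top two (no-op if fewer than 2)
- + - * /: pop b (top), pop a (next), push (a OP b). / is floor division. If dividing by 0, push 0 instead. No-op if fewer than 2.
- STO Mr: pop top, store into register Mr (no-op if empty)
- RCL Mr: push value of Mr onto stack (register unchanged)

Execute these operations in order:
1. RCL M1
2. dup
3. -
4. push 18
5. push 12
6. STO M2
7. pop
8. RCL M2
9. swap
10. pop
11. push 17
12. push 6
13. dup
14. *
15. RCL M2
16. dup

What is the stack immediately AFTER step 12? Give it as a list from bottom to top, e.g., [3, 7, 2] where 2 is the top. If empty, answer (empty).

After op 1 (RCL M1): stack=[0] mem=[0,0,0,0]
After op 2 (dup): stack=[0,0] mem=[0,0,0,0]
After op 3 (-): stack=[0] mem=[0,0,0,0]
After op 4 (push 18): stack=[0,18] mem=[0,0,0,0]
After op 5 (push 12): stack=[0,18,12] mem=[0,0,0,0]
After op 6 (STO M2): stack=[0,18] mem=[0,0,12,0]
After op 7 (pop): stack=[0] mem=[0,0,12,0]
After op 8 (RCL M2): stack=[0,12] mem=[0,0,12,0]
After op 9 (swap): stack=[12,0] mem=[0,0,12,0]
After op 10 (pop): stack=[12] mem=[0,0,12,0]
After op 11 (push 17): stack=[12,17] mem=[0,0,12,0]
After op 12 (push 6): stack=[12,17,6] mem=[0,0,12,0]

[12, 17, 6]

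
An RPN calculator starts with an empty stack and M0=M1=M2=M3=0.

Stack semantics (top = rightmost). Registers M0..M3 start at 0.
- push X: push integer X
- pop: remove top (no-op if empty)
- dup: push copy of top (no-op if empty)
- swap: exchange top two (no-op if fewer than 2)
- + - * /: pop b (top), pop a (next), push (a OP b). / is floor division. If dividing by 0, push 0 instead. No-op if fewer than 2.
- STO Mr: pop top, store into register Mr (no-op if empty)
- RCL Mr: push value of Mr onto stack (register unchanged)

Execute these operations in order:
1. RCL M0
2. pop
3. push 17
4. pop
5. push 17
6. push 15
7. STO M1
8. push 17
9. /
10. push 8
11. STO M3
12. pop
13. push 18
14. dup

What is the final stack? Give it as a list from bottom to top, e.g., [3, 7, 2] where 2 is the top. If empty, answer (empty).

After op 1 (RCL M0): stack=[0] mem=[0,0,0,0]
After op 2 (pop): stack=[empty] mem=[0,0,0,0]
After op 3 (push 17): stack=[17] mem=[0,0,0,0]
After op 4 (pop): stack=[empty] mem=[0,0,0,0]
After op 5 (push 17): stack=[17] mem=[0,0,0,0]
After op 6 (push 15): stack=[17,15] mem=[0,0,0,0]
After op 7 (STO M1): stack=[17] mem=[0,15,0,0]
After op 8 (push 17): stack=[17,17] mem=[0,15,0,0]
After op 9 (/): stack=[1] mem=[0,15,0,0]
After op 10 (push 8): stack=[1,8] mem=[0,15,0,0]
After op 11 (STO M3): stack=[1] mem=[0,15,0,8]
After op 12 (pop): stack=[empty] mem=[0,15,0,8]
After op 13 (push 18): stack=[18] mem=[0,15,0,8]
After op 14 (dup): stack=[18,18] mem=[0,15,0,8]

Answer: [18, 18]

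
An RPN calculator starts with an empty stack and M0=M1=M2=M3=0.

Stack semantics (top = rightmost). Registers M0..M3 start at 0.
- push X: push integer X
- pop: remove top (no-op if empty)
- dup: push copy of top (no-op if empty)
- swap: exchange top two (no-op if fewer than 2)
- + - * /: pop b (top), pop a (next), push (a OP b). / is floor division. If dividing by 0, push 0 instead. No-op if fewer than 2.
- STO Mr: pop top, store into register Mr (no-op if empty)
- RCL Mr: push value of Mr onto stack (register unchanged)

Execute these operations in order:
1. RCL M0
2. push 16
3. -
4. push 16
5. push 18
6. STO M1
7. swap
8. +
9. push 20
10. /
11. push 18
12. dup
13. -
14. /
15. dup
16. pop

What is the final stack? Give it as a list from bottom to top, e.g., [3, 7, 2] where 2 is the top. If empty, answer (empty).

Answer: [0]

Derivation:
After op 1 (RCL M0): stack=[0] mem=[0,0,0,0]
After op 2 (push 16): stack=[0,16] mem=[0,0,0,0]
After op 3 (-): stack=[-16] mem=[0,0,0,0]
After op 4 (push 16): stack=[-16,16] mem=[0,0,0,0]
After op 5 (push 18): stack=[-16,16,18] mem=[0,0,0,0]
After op 6 (STO M1): stack=[-16,16] mem=[0,18,0,0]
After op 7 (swap): stack=[16,-16] mem=[0,18,0,0]
After op 8 (+): stack=[0] mem=[0,18,0,0]
After op 9 (push 20): stack=[0,20] mem=[0,18,0,0]
After op 10 (/): stack=[0] mem=[0,18,0,0]
After op 11 (push 18): stack=[0,18] mem=[0,18,0,0]
After op 12 (dup): stack=[0,18,18] mem=[0,18,0,0]
After op 13 (-): stack=[0,0] mem=[0,18,0,0]
After op 14 (/): stack=[0] mem=[0,18,0,0]
After op 15 (dup): stack=[0,0] mem=[0,18,0,0]
After op 16 (pop): stack=[0] mem=[0,18,0,0]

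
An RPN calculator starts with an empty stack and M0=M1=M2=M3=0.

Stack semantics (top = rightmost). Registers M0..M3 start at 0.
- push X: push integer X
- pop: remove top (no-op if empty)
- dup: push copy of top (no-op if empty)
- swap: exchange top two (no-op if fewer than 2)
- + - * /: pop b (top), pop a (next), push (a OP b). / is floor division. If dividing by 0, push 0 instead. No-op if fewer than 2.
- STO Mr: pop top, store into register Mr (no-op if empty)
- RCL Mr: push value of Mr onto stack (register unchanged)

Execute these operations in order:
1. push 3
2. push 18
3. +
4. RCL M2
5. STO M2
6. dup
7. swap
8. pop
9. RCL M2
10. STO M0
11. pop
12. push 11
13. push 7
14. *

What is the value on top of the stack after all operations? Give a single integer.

Answer: 77

Derivation:
After op 1 (push 3): stack=[3] mem=[0,0,0,0]
After op 2 (push 18): stack=[3,18] mem=[0,0,0,0]
After op 3 (+): stack=[21] mem=[0,0,0,0]
After op 4 (RCL M2): stack=[21,0] mem=[0,0,0,0]
After op 5 (STO M2): stack=[21] mem=[0,0,0,0]
After op 6 (dup): stack=[21,21] mem=[0,0,0,0]
After op 7 (swap): stack=[21,21] mem=[0,0,0,0]
After op 8 (pop): stack=[21] mem=[0,0,0,0]
After op 9 (RCL M2): stack=[21,0] mem=[0,0,0,0]
After op 10 (STO M0): stack=[21] mem=[0,0,0,0]
After op 11 (pop): stack=[empty] mem=[0,0,0,0]
After op 12 (push 11): stack=[11] mem=[0,0,0,0]
After op 13 (push 7): stack=[11,7] mem=[0,0,0,0]
After op 14 (*): stack=[77] mem=[0,0,0,0]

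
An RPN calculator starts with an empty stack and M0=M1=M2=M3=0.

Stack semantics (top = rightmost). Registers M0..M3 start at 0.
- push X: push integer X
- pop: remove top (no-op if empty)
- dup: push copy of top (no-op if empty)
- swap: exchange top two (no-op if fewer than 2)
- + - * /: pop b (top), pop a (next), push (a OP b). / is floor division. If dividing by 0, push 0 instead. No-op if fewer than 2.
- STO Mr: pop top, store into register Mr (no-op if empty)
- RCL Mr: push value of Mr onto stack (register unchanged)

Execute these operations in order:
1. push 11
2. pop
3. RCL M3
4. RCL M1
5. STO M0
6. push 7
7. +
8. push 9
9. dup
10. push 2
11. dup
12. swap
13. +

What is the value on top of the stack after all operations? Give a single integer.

Answer: 4

Derivation:
After op 1 (push 11): stack=[11] mem=[0,0,0,0]
After op 2 (pop): stack=[empty] mem=[0,0,0,0]
After op 3 (RCL M3): stack=[0] mem=[0,0,0,0]
After op 4 (RCL M1): stack=[0,0] mem=[0,0,0,0]
After op 5 (STO M0): stack=[0] mem=[0,0,0,0]
After op 6 (push 7): stack=[0,7] mem=[0,0,0,0]
After op 7 (+): stack=[7] mem=[0,0,0,0]
After op 8 (push 9): stack=[7,9] mem=[0,0,0,0]
After op 9 (dup): stack=[7,9,9] mem=[0,0,0,0]
After op 10 (push 2): stack=[7,9,9,2] mem=[0,0,0,0]
After op 11 (dup): stack=[7,9,9,2,2] mem=[0,0,0,0]
After op 12 (swap): stack=[7,9,9,2,2] mem=[0,0,0,0]
After op 13 (+): stack=[7,9,9,4] mem=[0,0,0,0]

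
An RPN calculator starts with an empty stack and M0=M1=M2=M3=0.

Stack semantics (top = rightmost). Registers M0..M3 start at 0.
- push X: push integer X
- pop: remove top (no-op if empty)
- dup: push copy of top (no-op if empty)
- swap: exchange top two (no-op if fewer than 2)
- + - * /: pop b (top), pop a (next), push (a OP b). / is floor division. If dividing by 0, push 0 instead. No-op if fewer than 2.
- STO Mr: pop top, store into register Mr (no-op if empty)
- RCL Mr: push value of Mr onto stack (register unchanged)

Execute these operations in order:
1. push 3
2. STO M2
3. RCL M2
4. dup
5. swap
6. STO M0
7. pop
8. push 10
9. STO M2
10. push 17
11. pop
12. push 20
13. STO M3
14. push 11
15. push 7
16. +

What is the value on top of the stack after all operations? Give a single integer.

Answer: 18

Derivation:
After op 1 (push 3): stack=[3] mem=[0,0,0,0]
After op 2 (STO M2): stack=[empty] mem=[0,0,3,0]
After op 3 (RCL M2): stack=[3] mem=[0,0,3,0]
After op 4 (dup): stack=[3,3] mem=[0,0,3,0]
After op 5 (swap): stack=[3,3] mem=[0,0,3,0]
After op 6 (STO M0): stack=[3] mem=[3,0,3,0]
After op 7 (pop): stack=[empty] mem=[3,0,3,0]
After op 8 (push 10): stack=[10] mem=[3,0,3,0]
After op 9 (STO M2): stack=[empty] mem=[3,0,10,0]
After op 10 (push 17): stack=[17] mem=[3,0,10,0]
After op 11 (pop): stack=[empty] mem=[3,0,10,0]
After op 12 (push 20): stack=[20] mem=[3,0,10,0]
After op 13 (STO M3): stack=[empty] mem=[3,0,10,20]
After op 14 (push 11): stack=[11] mem=[3,0,10,20]
After op 15 (push 7): stack=[11,7] mem=[3,0,10,20]
After op 16 (+): stack=[18] mem=[3,0,10,20]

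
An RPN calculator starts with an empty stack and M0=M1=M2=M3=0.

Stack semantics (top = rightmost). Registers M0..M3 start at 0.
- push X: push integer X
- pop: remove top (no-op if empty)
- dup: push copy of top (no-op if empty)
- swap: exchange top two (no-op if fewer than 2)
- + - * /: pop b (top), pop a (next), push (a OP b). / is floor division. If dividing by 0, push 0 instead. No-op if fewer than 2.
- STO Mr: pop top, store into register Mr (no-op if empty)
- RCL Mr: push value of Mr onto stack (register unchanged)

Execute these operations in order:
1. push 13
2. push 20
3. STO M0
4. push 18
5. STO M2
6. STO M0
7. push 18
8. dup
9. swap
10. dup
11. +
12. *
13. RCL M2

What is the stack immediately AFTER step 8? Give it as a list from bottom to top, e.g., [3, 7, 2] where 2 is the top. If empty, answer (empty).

After op 1 (push 13): stack=[13] mem=[0,0,0,0]
After op 2 (push 20): stack=[13,20] mem=[0,0,0,0]
After op 3 (STO M0): stack=[13] mem=[20,0,0,0]
After op 4 (push 18): stack=[13,18] mem=[20,0,0,0]
After op 5 (STO M2): stack=[13] mem=[20,0,18,0]
After op 6 (STO M0): stack=[empty] mem=[13,0,18,0]
After op 7 (push 18): stack=[18] mem=[13,0,18,0]
After op 8 (dup): stack=[18,18] mem=[13,0,18,0]

[18, 18]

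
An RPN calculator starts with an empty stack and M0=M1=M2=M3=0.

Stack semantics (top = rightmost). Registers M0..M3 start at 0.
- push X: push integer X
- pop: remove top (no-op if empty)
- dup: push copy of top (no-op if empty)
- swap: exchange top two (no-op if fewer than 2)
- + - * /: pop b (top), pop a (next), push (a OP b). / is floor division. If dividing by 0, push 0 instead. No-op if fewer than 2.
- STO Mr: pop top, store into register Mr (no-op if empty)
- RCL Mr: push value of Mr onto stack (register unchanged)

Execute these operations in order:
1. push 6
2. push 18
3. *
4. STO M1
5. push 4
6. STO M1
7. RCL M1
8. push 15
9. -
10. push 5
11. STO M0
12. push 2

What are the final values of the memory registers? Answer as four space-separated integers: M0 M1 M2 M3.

After op 1 (push 6): stack=[6] mem=[0,0,0,0]
After op 2 (push 18): stack=[6,18] mem=[0,0,0,0]
After op 3 (*): stack=[108] mem=[0,0,0,0]
After op 4 (STO M1): stack=[empty] mem=[0,108,0,0]
After op 5 (push 4): stack=[4] mem=[0,108,0,0]
After op 6 (STO M1): stack=[empty] mem=[0,4,0,0]
After op 7 (RCL M1): stack=[4] mem=[0,4,0,0]
After op 8 (push 15): stack=[4,15] mem=[0,4,0,0]
After op 9 (-): stack=[-11] mem=[0,4,0,0]
After op 10 (push 5): stack=[-11,5] mem=[0,4,0,0]
After op 11 (STO M0): stack=[-11] mem=[5,4,0,0]
After op 12 (push 2): stack=[-11,2] mem=[5,4,0,0]

Answer: 5 4 0 0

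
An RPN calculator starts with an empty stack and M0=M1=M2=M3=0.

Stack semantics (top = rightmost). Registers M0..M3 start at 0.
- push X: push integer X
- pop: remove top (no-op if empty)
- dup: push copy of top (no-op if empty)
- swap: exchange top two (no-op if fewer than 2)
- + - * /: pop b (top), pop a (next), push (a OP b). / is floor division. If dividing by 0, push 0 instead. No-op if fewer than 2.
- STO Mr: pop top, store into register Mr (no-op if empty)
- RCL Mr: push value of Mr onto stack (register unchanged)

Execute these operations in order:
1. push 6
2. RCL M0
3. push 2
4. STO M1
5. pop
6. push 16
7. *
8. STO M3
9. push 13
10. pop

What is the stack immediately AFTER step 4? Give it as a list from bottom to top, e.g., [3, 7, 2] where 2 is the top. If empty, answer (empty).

After op 1 (push 6): stack=[6] mem=[0,0,0,0]
After op 2 (RCL M0): stack=[6,0] mem=[0,0,0,0]
After op 3 (push 2): stack=[6,0,2] mem=[0,0,0,0]
After op 4 (STO M1): stack=[6,0] mem=[0,2,0,0]

[6, 0]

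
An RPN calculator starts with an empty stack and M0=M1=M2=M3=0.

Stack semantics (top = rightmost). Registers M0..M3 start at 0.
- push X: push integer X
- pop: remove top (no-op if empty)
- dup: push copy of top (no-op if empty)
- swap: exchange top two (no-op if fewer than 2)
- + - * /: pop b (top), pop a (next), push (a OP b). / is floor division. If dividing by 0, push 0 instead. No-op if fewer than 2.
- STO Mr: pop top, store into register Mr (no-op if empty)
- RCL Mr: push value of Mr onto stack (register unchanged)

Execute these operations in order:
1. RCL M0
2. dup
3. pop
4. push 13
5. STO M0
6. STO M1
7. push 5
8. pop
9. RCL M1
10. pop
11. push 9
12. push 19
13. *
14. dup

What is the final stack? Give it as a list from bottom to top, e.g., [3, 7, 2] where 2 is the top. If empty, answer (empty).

Answer: [171, 171]

Derivation:
After op 1 (RCL M0): stack=[0] mem=[0,0,0,0]
After op 2 (dup): stack=[0,0] mem=[0,0,0,0]
After op 3 (pop): stack=[0] mem=[0,0,0,0]
After op 4 (push 13): stack=[0,13] mem=[0,0,0,0]
After op 5 (STO M0): stack=[0] mem=[13,0,0,0]
After op 6 (STO M1): stack=[empty] mem=[13,0,0,0]
After op 7 (push 5): stack=[5] mem=[13,0,0,0]
After op 8 (pop): stack=[empty] mem=[13,0,0,0]
After op 9 (RCL M1): stack=[0] mem=[13,0,0,0]
After op 10 (pop): stack=[empty] mem=[13,0,0,0]
After op 11 (push 9): stack=[9] mem=[13,0,0,0]
After op 12 (push 19): stack=[9,19] mem=[13,0,0,0]
After op 13 (*): stack=[171] mem=[13,0,0,0]
After op 14 (dup): stack=[171,171] mem=[13,0,0,0]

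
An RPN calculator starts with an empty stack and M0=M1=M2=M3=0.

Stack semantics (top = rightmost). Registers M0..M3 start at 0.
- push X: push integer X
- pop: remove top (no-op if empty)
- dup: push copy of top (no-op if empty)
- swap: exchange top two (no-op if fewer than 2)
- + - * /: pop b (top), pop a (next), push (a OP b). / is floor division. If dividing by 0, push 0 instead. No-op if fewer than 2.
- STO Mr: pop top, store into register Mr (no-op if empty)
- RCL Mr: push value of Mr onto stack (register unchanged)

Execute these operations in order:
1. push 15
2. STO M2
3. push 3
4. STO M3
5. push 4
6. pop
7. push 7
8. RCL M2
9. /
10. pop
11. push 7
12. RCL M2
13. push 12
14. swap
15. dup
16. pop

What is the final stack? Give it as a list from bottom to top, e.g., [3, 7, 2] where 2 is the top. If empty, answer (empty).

Answer: [7, 12, 15]

Derivation:
After op 1 (push 15): stack=[15] mem=[0,0,0,0]
After op 2 (STO M2): stack=[empty] mem=[0,0,15,0]
After op 3 (push 3): stack=[3] mem=[0,0,15,0]
After op 4 (STO M3): stack=[empty] mem=[0,0,15,3]
After op 5 (push 4): stack=[4] mem=[0,0,15,3]
After op 6 (pop): stack=[empty] mem=[0,0,15,3]
After op 7 (push 7): stack=[7] mem=[0,0,15,3]
After op 8 (RCL M2): stack=[7,15] mem=[0,0,15,3]
After op 9 (/): stack=[0] mem=[0,0,15,3]
After op 10 (pop): stack=[empty] mem=[0,0,15,3]
After op 11 (push 7): stack=[7] mem=[0,0,15,3]
After op 12 (RCL M2): stack=[7,15] mem=[0,0,15,3]
After op 13 (push 12): stack=[7,15,12] mem=[0,0,15,3]
After op 14 (swap): stack=[7,12,15] mem=[0,0,15,3]
After op 15 (dup): stack=[7,12,15,15] mem=[0,0,15,3]
After op 16 (pop): stack=[7,12,15] mem=[0,0,15,3]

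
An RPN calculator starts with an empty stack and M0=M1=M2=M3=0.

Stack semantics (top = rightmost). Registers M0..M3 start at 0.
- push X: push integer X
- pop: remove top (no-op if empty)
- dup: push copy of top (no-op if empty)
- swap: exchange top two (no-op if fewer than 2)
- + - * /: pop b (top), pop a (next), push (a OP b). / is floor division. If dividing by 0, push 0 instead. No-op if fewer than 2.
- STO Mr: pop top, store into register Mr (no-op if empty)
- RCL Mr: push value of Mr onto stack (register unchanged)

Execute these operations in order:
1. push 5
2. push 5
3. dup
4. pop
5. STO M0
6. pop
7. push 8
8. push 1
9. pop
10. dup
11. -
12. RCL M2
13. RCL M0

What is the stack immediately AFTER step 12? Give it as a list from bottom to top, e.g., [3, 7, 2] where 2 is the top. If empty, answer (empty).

After op 1 (push 5): stack=[5] mem=[0,0,0,0]
After op 2 (push 5): stack=[5,5] mem=[0,0,0,0]
After op 3 (dup): stack=[5,5,5] mem=[0,0,0,0]
After op 4 (pop): stack=[5,5] mem=[0,0,0,0]
After op 5 (STO M0): stack=[5] mem=[5,0,0,0]
After op 6 (pop): stack=[empty] mem=[5,0,0,0]
After op 7 (push 8): stack=[8] mem=[5,0,0,0]
After op 8 (push 1): stack=[8,1] mem=[5,0,0,0]
After op 9 (pop): stack=[8] mem=[5,0,0,0]
After op 10 (dup): stack=[8,8] mem=[5,0,0,0]
After op 11 (-): stack=[0] mem=[5,0,0,0]
After op 12 (RCL M2): stack=[0,0] mem=[5,0,0,0]

[0, 0]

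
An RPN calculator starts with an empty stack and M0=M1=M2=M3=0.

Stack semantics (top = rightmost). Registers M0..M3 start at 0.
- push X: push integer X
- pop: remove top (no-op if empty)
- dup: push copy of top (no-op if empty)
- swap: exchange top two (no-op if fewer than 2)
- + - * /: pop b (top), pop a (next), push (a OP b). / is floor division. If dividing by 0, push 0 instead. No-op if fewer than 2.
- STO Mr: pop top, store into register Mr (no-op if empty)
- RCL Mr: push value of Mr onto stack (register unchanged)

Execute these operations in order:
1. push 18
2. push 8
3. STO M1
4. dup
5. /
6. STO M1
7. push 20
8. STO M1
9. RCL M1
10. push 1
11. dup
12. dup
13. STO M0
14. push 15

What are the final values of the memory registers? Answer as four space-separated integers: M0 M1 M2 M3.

Answer: 1 20 0 0

Derivation:
After op 1 (push 18): stack=[18] mem=[0,0,0,0]
After op 2 (push 8): stack=[18,8] mem=[0,0,0,0]
After op 3 (STO M1): stack=[18] mem=[0,8,0,0]
After op 4 (dup): stack=[18,18] mem=[0,8,0,0]
After op 5 (/): stack=[1] mem=[0,8,0,0]
After op 6 (STO M1): stack=[empty] mem=[0,1,0,0]
After op 7 (push 20): stack=[20] mem=[0,1,0,0]
After op 8 (STO M1): stack=[empty] mem=[0,20,0,0]
After op 9 (RCL M1): stack=[20] mem=[0,20,0,0]
After op 10 (push 1): stack=[20,1] mem=[0,20,0,0]
After op 11 (dup): stack=[20,1,1] mem=[0,20,0,0]
After op 12 (dup): stack=[20,1,1,1] mem=[0,20,0,0]
After op 13 (STO M0): stack=[20,1,1] mem=[1,20,0,0]
After op 14 (push 15): stack=[20,1,1,15] mem=[1,20,0,0]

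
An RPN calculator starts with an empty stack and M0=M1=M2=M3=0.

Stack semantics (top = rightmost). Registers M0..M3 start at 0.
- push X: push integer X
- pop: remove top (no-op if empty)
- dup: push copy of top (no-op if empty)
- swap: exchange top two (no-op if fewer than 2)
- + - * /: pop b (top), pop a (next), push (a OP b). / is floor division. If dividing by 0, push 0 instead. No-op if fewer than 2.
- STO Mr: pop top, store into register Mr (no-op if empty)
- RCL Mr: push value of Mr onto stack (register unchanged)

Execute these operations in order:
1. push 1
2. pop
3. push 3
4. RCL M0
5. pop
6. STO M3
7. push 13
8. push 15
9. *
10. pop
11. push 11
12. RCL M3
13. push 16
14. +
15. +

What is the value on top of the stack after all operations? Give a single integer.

Answer: 30

Derivation:
After op 1 (push 1): stack=[1] mem=[0,0,0,0]
After op 2 (pop): stack=[empty] mem=[0,0,0,0]
After op 3 (push 3): stack=[3] mem=[0,0,0,0]
After op 4 (RCL M0): stack=[3,0] mem=[0,0,0,0]
After op 5 (pop): stack=[3] mem=[0,0,0,0]
After op 6 (STO M3): stack=[empty] mem=[0,0,0,3]
After op 7 (push 13): stack=[13] mem=[0,0,0,3]
After op 8 (push 15): stack=[13,15] mem=[0,0,0,3]
After op 9 (*): stack=[195] mem=[0,0,0,3]
After op 10 (pop): stack=[empty] mem=[0,0,0,3]
After op 11 (push 11): stack=[11] mem=[0,0,0,3]
After op 12 (RCL M3): stack=[11,3] mem=[0,0,0,3]
After op 13 (push 16): stack=[11,3,16] mem=[0,0,0,3]
After op 14 (+): stack=[11,19] mem=[0,0,0,3]
After op 15 (+): stack=[30] mem=[0,0,0,3]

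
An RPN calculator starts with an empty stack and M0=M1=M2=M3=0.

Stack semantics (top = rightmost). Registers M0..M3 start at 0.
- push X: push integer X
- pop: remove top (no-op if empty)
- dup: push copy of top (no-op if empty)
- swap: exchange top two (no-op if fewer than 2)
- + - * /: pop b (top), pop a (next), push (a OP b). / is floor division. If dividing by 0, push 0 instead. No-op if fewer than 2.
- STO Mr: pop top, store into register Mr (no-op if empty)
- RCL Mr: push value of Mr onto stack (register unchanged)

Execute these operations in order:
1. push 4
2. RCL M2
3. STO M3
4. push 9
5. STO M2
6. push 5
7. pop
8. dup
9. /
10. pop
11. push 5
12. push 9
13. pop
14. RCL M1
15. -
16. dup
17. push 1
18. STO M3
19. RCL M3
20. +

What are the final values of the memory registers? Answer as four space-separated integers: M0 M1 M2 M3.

Answer: 0 0 9 1

Derivation:
After op 1 (push 4): stack=[4] mem=[0,0,0,0]
After op 2 (RCL M2): stack=[4,0] mem=[0,0,0,0]
After op 3 (STO M3): stack=[4] mem=[0,0,0,0]
After op 4 (push 9): stack=[4,9] mem=[0,0,0,0]
After op 5 (STO M2): stack=[4] mem=[0,0,9,0]
After op 6 (push 5): stack=[4,5] mem=[0,0,9,0]
After op 7 (pop): stack=[4] mem=[0,0,9,0]
After op 8 (dup): stack=[4,4] mem=[0,0,9,0]
After op 9 (/): stack=[1] mem=[0,0,9,0]
After op 10 (pop): stack=[empty] mem=[0,0,9,0]
After op 11 (push 5): stack=[5] mem=[0,0,9,0]
After op 12 (push 9): stack=[5,9] mem=[0,0,9,0]
After op 13 (pop): stack=[5] mem=[0,0,9,0]
After op 14 (RCL M1): stack=[5,0] mem=[0,0,9,0]
After op 15 (-): stack=[5] mem=[0,0,9,0]
After op 16 (dup): stack=[5,5] mem=[0,0,9,0]
After op 17 (push 1): stack=[5,5,1] mem=[0,0,9,0]
After op 18 (STO M3): stack=[5,5] mem=[0,0,9,1]
After op 19 (RCL M3): stack=[5,5,1] mem=[0,0,9,1]
After op 20 (+): stack=[5,6] mem=[0,0,9,1]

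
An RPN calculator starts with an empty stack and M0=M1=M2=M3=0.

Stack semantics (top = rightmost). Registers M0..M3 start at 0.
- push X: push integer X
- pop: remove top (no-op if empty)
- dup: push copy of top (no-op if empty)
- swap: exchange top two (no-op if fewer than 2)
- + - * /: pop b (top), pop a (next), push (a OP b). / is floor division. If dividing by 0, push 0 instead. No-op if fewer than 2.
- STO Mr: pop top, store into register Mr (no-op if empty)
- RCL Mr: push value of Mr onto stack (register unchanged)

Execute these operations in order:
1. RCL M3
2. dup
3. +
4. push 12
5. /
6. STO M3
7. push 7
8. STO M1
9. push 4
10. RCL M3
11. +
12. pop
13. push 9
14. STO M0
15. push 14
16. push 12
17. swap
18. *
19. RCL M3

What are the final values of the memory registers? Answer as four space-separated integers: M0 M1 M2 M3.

After op 1 (RCL M3): stack=[0] mem=[0,0,0,0]
After op 2 (dup): stack=[0,0] mem=[0,0,0,0]
After op 3 (+): stack=[0] mem=[0,0,0,0]
After op 4 (push 12): stack=[0,12] mem=[0,0,0,0]
After op 5 (/): stack=[0] mem=[0,0,0,0]
After op 6 (STO M3): stack=[empty] mem=[0,0,0,0]
After op 7 (push 7): stack=[7] mem=[0,0,0,0]
After op 8 (STO M1): stack=[empty] mem=[0,7,0,0]
After op 9 (push 4): stack=[4] mem=[0,7,0,0]
After op 10 (RCL M3): stack=[4,0] mem=[0,7,0,0]
After op 11 (+): stack=[4] mem=[0,7,0,0]
After op 12 (pop): stack=[empty] mem=[0,7,0,0]
After op 13 (push 9): stack=[9] mem=[0,7,0,0]
After op 14 (STO M0): stack=[empty] mem=[9,7,0,0]
After op 15 (push 14): stack=[14] mem=[9,7,0,0]
After op 16 (push 12): stack=[14,12] mem=[9,7,0,0]
After op 17 (swap): stack=[12,14] mem=[9,7,0,0]
After op 18 (*): stack=[168] mem=[9,7,0,0]
After op 19 (RCL M3): stack=[168,0] mem=[9,7,0,0]

Answer: 9 7 0 0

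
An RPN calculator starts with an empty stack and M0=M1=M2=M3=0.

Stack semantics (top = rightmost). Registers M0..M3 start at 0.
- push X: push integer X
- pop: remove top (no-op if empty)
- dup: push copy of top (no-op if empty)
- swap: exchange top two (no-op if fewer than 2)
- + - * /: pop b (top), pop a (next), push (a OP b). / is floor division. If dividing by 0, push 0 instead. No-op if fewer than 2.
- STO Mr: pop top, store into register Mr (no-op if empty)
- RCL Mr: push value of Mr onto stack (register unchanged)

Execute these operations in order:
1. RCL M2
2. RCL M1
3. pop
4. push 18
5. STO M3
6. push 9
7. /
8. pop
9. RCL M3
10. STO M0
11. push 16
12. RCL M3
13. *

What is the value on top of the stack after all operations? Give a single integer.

Answer: 288

Derivation:
After op 1 (RCL M2): stack=[0] mem=[0,0,0,0]
After op 2 (RCL M1): stack=[0,0] mem=[0,0,0,0]
After op 3 (pop): stack=[0] mem=[0,0,0,0]
After op 4 (push 18): stack=[0,18] mem=[0,0,0,0]
After op 5 (STO M3): stack=[0] mem=[0,0,0,18]
After op 6 (push 9): stack=[0,9] mem=[0,0,0,18]
After op 7 (/): stack=[0] mem=[0,0,0,18]
After op 8 (pop): stack=[empty] mem=[0,0,0,18]
After op 9 (RCL M3): stack=[18] mem=[0,0,0,18]
After op 10 (STO M0): stack=[empty] mem=[18,0,0,18]
After op 11 (push 16): stack=[16] mem=[18,0,0,18]
After op 12 (RCL M3): stack=[16,18] mem=[18,0,0,18]
After op 13 (*): stack=[288] mem=[18,0,0,18]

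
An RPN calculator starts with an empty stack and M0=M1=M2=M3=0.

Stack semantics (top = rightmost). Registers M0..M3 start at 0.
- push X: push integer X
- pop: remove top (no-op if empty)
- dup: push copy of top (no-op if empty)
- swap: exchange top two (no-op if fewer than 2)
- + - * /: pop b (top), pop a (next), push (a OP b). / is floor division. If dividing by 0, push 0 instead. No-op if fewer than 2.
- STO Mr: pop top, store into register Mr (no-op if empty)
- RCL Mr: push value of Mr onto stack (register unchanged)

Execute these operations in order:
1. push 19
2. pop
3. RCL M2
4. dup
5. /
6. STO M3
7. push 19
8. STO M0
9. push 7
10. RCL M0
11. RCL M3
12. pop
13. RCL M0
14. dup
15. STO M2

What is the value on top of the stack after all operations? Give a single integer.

Answer: 19

Derivation:
After op 1 (push 19): stack=[19] mem=[0,0,0,0]
After op 2 (pop): stack=[empty] mem=[0,0,0,0]
After op 3 (RCL M2): stack=[0] mem=[0,0,0,0]
After op 4 (dup): stack=[0,0] mem=[0,0,0,0]
After op 5 (/): stack=[0] mem=[0,0,0,0]
After op 6 (STO M3): stack=[empty] mem=[0,0,0,0]
After op 7 (push 19): stack=[19] mem=[0,0,0,0]
After op 8 (STO M0): stack=[empty] mem=[19,0,0,0]
After op 9 (push 7): stack=[7] mem=[19,0,0,0]
After op 10 (RCL M0): stack=[7,19] mem=[19,0,0,0]
After op 11 (RCL M3): stack=[7,19,0] mem=[19,0,0,0]
After op 12 (pop): stack=[7,19] mem=[19,0,0,0]
After op 13 (RCL M0): stack=[7,19,19] mem=[19,0,0,0]
After op 14 (dup): stack=[7,19,19,19] mem=[19,0,0,0]
After op 15 (STO M2): stack=[7,19,19] mem=[19,0,19,0]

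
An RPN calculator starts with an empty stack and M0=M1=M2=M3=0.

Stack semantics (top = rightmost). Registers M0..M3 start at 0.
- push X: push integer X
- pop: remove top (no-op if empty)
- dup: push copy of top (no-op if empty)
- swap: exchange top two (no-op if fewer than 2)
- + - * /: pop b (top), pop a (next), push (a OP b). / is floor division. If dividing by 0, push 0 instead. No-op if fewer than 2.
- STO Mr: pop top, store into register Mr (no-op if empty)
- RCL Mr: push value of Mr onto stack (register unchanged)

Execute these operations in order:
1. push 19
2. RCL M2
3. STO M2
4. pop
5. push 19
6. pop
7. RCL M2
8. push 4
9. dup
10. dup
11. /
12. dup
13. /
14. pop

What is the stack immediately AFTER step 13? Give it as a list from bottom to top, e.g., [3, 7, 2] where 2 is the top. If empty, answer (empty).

After op 1 (push 19): stack=[19] mem=[0,0,0,0]
After op 2 (RCL M2): stack=[19,0] mem=[0,0,0,0]
After op 3 (STO M2): stack=[19] mem=[0,0,0,0]
After op 4 (pop): stack=[empty] mem=[0,0,0,0]
After op 5 (push 19): stack=[19] mem=[0,0,0,0]
After op 6 (pop): stack=[empty] mem=[0,0,0,0]
After op 7 (RCL M2): stack=[0] mem=[0,0,0,0]
After op 8 (push 4): stack=[0,4] mem=[0,0,0,0]
After op 9 (dup): stack=[0,4,4] mem=[0,0,0,0]
After op 10 (dup): stack=[0,4,4,4] mem=[0,0,0,0]
After op 11 (/): stack=[0,4,1] mem=[0,0,0,0]
After op 12 (dup): stack=[0,4,1,1] mem=[0,0,0,0]
After op 13 (/): stack=[0,4,1] mem=[0,0,0,0]

[0, 4, 1]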